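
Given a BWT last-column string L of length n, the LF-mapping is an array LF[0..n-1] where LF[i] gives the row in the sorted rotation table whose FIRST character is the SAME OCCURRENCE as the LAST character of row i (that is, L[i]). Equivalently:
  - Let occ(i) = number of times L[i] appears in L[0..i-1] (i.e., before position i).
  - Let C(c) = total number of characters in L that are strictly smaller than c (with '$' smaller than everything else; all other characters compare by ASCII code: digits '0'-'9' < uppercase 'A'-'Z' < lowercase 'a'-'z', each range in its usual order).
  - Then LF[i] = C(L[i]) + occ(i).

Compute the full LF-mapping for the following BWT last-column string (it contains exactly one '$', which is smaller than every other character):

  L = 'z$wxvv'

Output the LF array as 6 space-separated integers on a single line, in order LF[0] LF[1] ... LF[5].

Char counts: '$':1, 'v':2, 'w':1, 'x':1, 'z':1
C (first-col start): C('$')=0, C('v')=1, C('w')=3, C('x')=4, C('z')=5
L[0]='z': occ=0, LF[0]=C('z')+0=5+0=5
L[1]='$': occ=0, LF[1]=C('$')+0=0+0=0
L[2]='w': occ=0, LF[2]=C('w')+0=3+0=3
L[3]='x': occ=0, LF[3]=C('x')+0=4+0=4
L[4]='v': occ=0, LF[4]=C('v')+0=1+0=1
L[5]='v': occ=1, LF[5]=C('v')+1=1+1=2

Answer: 5 0 3 4 1 2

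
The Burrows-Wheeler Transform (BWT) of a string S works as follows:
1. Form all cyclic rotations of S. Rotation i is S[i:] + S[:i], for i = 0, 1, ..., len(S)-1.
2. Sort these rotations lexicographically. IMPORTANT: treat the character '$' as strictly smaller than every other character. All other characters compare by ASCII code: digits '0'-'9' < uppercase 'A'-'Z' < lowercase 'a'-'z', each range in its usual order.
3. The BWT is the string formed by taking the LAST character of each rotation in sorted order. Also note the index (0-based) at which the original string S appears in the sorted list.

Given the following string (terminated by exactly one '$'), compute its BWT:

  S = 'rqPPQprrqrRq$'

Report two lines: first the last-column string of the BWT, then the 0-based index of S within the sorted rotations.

Answer: qqPPrQRrrq$rp
10

Derivation:
All 13 rotations (rotation i = S[i:]+S[:i]):
  rot[0] = rqPPQprrqrRq$
  rot[1] = qPPQprrqrRq$r
  rot[2] = PPQprrqrRq$rq
  rot[3] = PQprrqrRq$rqP
  rot[4] = QprrqrRq$rqPP
  rot[5] = prrqrRq$rqPPQ
  rot[6] = rrqrRq$rqPPQp
  rot[7] = rqrRq$rqPPQpr
  rot[8] = qrRq$rqPPQprr
  rot[9] = rRq$rqPPQprrq
  rot[10] = Rq$rqPPQprrqr
  rot[11] = q$rqPPQprrqrR
  rot[12] = $rqPPQprrqrRq
Sorted (with $ < everything):
  sorted[0] = $rqPPQprrqrRq  (last char: 'q')
  sorted[1] = PPQprrqrRq$rq  (last char: 'q')
  sorted[2] = PQprrqrRq$rqP  (last char: 'P')
  sorted[3] = QprrqrRq$rqPP  (last char: 'P')
  sorted[4] = Rq$rqPPQprrqr  (last char: 'r')
  sorted[5] = prrqrRq$rqPPQ  (last char: 'Q')
  sorted[6] = q$rqPPQprrqrR  (last char: 'R')
  sorted[7] = qPPQprrqrRq$r  (last char: 'r')
  sorted[8] = qrRq$rqPPQprr  (last char: 'r')
  sorted[9] = rRq$rqPPQprrq  (last char: 'q')
  sorted[10] = rqPPQprrqrRq$  (last char: '$')
  sorted[11] = rqrRq$rqPPQpr  (last char: 'r')
  sorted[12] = rrqrRq$rqPPQp  (last char: 'p')
Last column: qqPPrQRrrq$rp
Original string S is at sorted index 10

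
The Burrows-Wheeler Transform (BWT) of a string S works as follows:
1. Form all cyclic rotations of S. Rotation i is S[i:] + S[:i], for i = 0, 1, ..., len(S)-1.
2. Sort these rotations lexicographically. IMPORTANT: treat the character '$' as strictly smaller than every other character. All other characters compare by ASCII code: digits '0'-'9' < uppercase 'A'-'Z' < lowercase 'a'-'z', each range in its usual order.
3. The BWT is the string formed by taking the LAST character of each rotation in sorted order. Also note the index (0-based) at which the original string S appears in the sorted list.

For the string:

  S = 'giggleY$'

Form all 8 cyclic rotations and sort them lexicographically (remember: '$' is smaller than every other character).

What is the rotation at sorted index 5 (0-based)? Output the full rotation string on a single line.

All 8 rotations (rotation i = S[i:]+S[:i]):
  rot[0] = giggleY$
  rot[1] = iggleY$g
  rot[2] = ggleY$gi
  rot[3] = gleY$gig
  rot[4] = leY$gigg
  rot[5] = eY$giggl
  rot[6] = Y$giggle
  rot[7] = $giggleY
Sorted (with $ < everything):
  sorted[0] = $giggleY
  sorted[1] = Y$giggle
  sorted[2] = eY$giggl
  sorted[3] = ggleY$gi
  sorted[4] = giggleY$
  sorted[5] = gleY$gig
  sorted[6] = iggleY$g
  sorted[7] = leY$gigg
sorted[5] = gleY$gig

Answer: gleY$gig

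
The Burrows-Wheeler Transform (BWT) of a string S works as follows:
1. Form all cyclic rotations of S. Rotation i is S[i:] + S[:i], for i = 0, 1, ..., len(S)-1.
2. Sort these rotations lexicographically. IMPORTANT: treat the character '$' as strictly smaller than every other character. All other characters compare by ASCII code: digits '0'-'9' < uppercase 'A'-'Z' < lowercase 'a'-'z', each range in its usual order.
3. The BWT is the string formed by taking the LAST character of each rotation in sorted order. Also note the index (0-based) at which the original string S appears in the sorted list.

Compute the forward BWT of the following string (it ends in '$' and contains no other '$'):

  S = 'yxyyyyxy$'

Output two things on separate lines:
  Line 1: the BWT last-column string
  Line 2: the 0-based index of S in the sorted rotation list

All 9 rotations (rotation i = S[i:]+S[:i]):
  rot[0] = yxyyyyxy$
  rot[1] = xyyyyxy$y
  rot[2] = yyyyxy$yx
  rot[3] = yyyxy$yxy
  rot[4] = yyxy$yxyy
  rot[5] = yxy$yxyyy
  rot[6] = xy$yxyyyy
  rot[7] = y$yxyyyyx
  rot[8] = $yxyyyyxy
Sorted (with $ < everything):
  sorted[0] = $yxyyyyxy  (last char: 'y')
  sorted[1] = xy$yxyyyy  (last char: 'y')
  sorted[2] = xyyyyxy$y  (last char: 'y')
  sorted[3] = y$yxyyyyx  (last char: 'x')
  sorted[4] = yxy$yxyyy  (last char: 'y')
  sorted[5] = yxyyyyxy$  (last char: '$')
  sorted[6] = yyxy$yxyy  (last char: 'y')
  sorted[7] = yyyxy$yxy  (last char: 'y')
  sorted[8] = yyyyxy$yx  (last char: 'x')
Last column: yyyxy$yyx
Original string S is at sorted index 5

Answer: yyyxy$yyx
5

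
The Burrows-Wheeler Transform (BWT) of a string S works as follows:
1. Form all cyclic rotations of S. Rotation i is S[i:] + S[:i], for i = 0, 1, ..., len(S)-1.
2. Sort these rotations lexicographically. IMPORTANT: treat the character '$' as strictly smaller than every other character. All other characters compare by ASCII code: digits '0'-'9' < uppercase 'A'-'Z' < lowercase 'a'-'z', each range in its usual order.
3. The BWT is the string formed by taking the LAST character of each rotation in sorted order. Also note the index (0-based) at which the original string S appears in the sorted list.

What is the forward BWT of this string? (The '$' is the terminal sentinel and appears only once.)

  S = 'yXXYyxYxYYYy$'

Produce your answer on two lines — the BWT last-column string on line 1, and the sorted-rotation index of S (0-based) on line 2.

Answer: yyXxYxYXYyY$Y
11

Derivation:
All 13 rotations (rotation i = S[i:]+S[:i]):
  rot[0] = yXXYyxYxYYYy$
  rot[1] = XXYyxYxYYYy$y
  rot[2] = XYyxYxYYYy$yX
  rot[3] = YyxYxYYYy$yXX
  rot[4] = yxYxYYYy$yXXY
  rot[5] = xYxYYYy$yXXYy
  rot[6] = YxYYYy$yXXYyx
  rot[7] = xYYYy$yXXYyxY
  rot[8] = YYYy$yXXYyxYx
  rot[9] = YYy$yXXYyxYxY
  rot[10] = Yy$yXXYyxYxYY
  rot[11] = y$yXXYyxYxYYY
  rot[12] = $yXXYyxYxYYYy
Sorted (with $ < everything):
  sorted[0] = $yXXYyxYxYYYy  (last char: 'y')
  sorted[1] = XXYyxYxYYYy$y  (last char: 'y')
  sorted[2] = XYyxYxYYYy$yX  (last char: 'X')
  sorted[3] = YYYy$yXXYyxYx  (last char: 'x')
  sorted[4] = YYy$yXXYyxYxY  (last char: 'Y')
  sorted[5] = YxYYYy$yXXYyx  (last char: 'x')
  sorted[6] = Yy$yXXYyxYxYY  (last char: 'Y')
  sorted[7] = YyxYxYYYy$yXX  (last char: 'X')
  sorted[8] = xYYYy$yXXYyxY  (last char: 'Y')
  sorted[9] = xYxYYYy$yXXYy  (last char: 'y')
  sorted[10] = y$yXXYyxYxYYY  (last char: 'Y')
  sorted[11] = yXXYyxYxYYYy$  (last char: '$')
  sorted[12] = yxYxYYYy$yXXY  (last char: 'Y')
Last column: yyXxYxYXYyY$Y
Original string S is at sorted index 11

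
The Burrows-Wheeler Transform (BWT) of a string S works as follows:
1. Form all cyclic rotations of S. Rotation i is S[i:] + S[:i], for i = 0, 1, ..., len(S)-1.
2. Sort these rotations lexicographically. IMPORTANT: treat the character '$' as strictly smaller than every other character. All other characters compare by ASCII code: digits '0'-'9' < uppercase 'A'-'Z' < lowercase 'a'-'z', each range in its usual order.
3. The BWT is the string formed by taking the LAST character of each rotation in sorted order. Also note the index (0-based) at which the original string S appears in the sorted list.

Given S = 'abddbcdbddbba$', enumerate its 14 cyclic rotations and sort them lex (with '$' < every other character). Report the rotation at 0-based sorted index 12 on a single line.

All 14 rotations (rotation i = S[i:]+S[:i]):
  rot[0] = abddbcdbddbba$
  rot[1] = bddbcdbddbba$a
  rot[2] = ddbcdbddbba$ab
  rot[3] = dbcdbddbba$abd
  rot[4] = bcdbddbba$abdd
  rot[5] = cdbddbba$abddb
  rot[6] = dbddbba$abddbc
  rot[7] = bddbba$abddbcd
  rot[8] = ddbba$abddbcdb
  rot[9] = dbba$abddbcdbd
  rot[10] = bba$abddbcdbdd
  rot[11] = ba$abddbcdbddb
  rot[12] = a$abddbcdbddbb
  rot[13] = $abddbcdbddbba
Sorted (with $ < everything):
  sorted[0] = $abddbcdbddbba
  sorted[1] = a$abddbcdbddbb
  sorted[2] = abddbcdbddbba$
  sorted[3] = ba$abddbcdbddb
  sorted[4] = bba$abddbcdbdd
  sorted[5] = bcdbddbba$abdd
  sorted[6] = bddbba$abddbcd
  sorted[7] = bddbcdbddbba$a
  sorted[8] = cdbddbba$abddb
  sorted[9] = dbba$abddbcdbd
  sorted[10] = dbcdbddbba$abd
  sorted[11] = dbddbba$abddbc
  sorted[12] = ddbba$abddbcdb
  sorted[13] = ddbcdbddbba$ab
sorted[12] = ddbba$abddbcdb

Answer: ddbba$abddbcdb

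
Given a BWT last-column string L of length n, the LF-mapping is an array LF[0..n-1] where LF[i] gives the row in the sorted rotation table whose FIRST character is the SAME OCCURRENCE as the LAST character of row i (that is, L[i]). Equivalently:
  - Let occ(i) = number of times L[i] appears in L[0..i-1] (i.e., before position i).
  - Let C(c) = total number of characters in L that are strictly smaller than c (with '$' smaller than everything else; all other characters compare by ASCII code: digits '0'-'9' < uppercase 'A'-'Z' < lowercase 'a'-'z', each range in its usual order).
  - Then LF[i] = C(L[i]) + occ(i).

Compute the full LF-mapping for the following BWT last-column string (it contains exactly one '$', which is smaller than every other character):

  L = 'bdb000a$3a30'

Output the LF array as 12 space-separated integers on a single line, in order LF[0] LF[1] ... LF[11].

Char counts: '$':1, '0':4, '3':2, 'a':2, 'b':2, 'd':1
C (first-col start): C('$')=0, C('0')=1, C('3')=5, C('a')=7, C('b')=9, C('d')=11
L[0]='b': occ=0, LF[0]=C('b')+0=9+0=9
L[1]='d': occ=0, LF[1]=C('d')+0=11+0=11
L[2]='b': occ=1, LF[2]=C('b')+1=9+1=10
L[3]='0': occ=0, LF[3]=C('0')+0=1+0=1
L[4]='0': occ=1, LF[4]=C('0')+1=1+1=2
L[5]='0': occ=2, LF[5]=C('0')+2=1+2=3
L[6]='a': occ=0, LF[6]=C('a')+0=7+0=7
L[7]='$': occ=0, LF[7]=C('$')+0=0+0=0
L[8]='3': occ=0, LF[8]=C('3')+0=5+0=5
L[9]='a': occ=1, LF[9]=C('a')+1=7+1=8
L[10]='3': occ=1, LF[10]=C('3')+1=5+1=6
L[11]='0': occ=3, LF[11]=C('0')+3=1+3=4

Answer: 9 11 10 1 2 3 7 0 5 8 6 4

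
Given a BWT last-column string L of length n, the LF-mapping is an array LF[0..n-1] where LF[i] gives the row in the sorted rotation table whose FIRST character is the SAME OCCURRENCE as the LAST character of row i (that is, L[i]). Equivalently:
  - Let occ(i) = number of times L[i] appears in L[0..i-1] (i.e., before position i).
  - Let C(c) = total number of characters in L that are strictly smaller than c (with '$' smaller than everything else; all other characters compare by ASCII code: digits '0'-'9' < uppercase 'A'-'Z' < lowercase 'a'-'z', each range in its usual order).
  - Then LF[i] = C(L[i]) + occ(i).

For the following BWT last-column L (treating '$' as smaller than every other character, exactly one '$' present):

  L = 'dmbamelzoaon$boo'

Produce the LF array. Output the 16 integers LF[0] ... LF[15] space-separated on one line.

Answer: 5 8 3 1 9 6 7 15 11 2 12 10 0 4 13 14

Derivation:
Char counts: '$':1, 'a':2, 'b':2, 'd':1, 'e':1, 'l':1, 'm':2, 'n':1, 'o':4, 'z':1
C (first-col start): C('$')=0, C('a')=1, C('b')=3, C('d')=5, C('e')=6, C('l')=7, C('m')=8, C('n')=10, C('o')=11, C('z')=15
L[0]='d': occ=0, LF[0]=C('d')+0=5+0=5
L[1]='m': occ=0, LF[1]=C('m')+0=8+0=8
L[2]='b': occ=0, LF[2]=C('b')+0=3+0=3
L[3]='a': occ=0, LF[3]=C('a')+0=1+0=1
L[4]='m': occ=1, LF[4]=C('m')+1=8+1=9
L[5]='e': occ=0, LF[5]=C('e')+0=6+0=6
L[6]='l': occ=0, LF[6]=C('l')+0=7+0=7
L[7]='z': occ=0, LF[7]=C('z')+0=15+0=15
L[8]='o': occ=0, LF[8]=C('o')+0=11+0=11
L[9]='a': occ=1, LF[9]=C('a')+1=1+1=2
L[10]='o': occ=1, LF[10]=C('o')+1=11+1=12
L[11]='n': occ=0, LF[11]=C('n')+0=10+0=10
L[12]='$': occ=0, LF[12]=C('$')+0=0+0=0
L[13]='b': occ=1, LF[13]=C('b')+1=3+1=4
L[14]='o': occ=2, LF[14]=C('o')+2=11+2=13
L[15]='o': occ=3, LF[15]=C('o')+3=11+3=14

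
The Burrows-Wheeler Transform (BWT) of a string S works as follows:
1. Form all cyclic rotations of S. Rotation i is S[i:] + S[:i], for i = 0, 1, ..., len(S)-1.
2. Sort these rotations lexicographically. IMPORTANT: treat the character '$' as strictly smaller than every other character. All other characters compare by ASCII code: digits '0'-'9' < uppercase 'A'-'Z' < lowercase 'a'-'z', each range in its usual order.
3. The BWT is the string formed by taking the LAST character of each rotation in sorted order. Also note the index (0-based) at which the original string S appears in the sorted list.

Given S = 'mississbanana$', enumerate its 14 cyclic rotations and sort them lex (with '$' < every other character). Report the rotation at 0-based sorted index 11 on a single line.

All 14 rotations (rotation i = S[i:]+S[:i]):
  rot[0] = mississbanana$
  rot[1] = ississbanana$m
  rot[2] = ssissbanana$mi
  rot[3] = sissbanana$mis
  rot[4] = issbanana$miss
  rot[5] = ssbanana$missi
  rot[6] = sbanana$missis
  rot[7] = banana$mississ
  rot[8] = anana$mississb
  rot[9] = nana$mississba
  rot[10] = ana$mississban
  rot[11] = na$mississbana
  rot[12] = a$mississbanan
  rot[13] = $mississbanana
Sorted (with $ < everything):
  sorted[0] = $mississbanana
  sorted[1] = a$mississbanan
  sorted[2] = ana$mississban
  sorted[3] = anana$mississb
  sorted[4] = banana$mississ
  sorted[5] = issbanana$miss
  sorted[6] = ississbanana$m
  sorted[7] = mississbanana$
  sorted[8] = na$mississbana
  sorted[9] = nana$mississba
  sorted[10] = sbanana$missis
  sorted[11] = sissbanana$mis
  sorted[12] = ssbanana$missi
  sorted[13] = ssissbanana$mi
sorted[11] = sissbanana$mis

Answer: sissbanana$mis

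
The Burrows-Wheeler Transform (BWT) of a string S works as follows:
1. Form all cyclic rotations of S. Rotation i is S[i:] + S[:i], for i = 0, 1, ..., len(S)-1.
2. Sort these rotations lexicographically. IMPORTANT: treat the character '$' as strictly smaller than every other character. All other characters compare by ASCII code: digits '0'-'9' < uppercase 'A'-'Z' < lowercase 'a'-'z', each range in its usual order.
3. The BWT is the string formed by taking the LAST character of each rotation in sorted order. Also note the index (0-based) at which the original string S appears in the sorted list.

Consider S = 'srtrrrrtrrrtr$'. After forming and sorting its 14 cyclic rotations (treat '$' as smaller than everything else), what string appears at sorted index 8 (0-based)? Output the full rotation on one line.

Answer: rtrrrrtrrrtr$s

Derivation:
All 14 rotations (rotation i = S[i:]+S[:i]):
  rot[0] = srtrrrrtrrrtr$
  rot[1] = rtrrrrtrrrtr$s
  rot[2] = trrrrtrrrtr$sr
  rot[3] = rrrrtrrrtr$srt
  rot[4] = rrrtrrrtr$srtr
  rot[5] = rrtrrrtr$srtrr
  rot[6] = rtrrrtr$srtrrr
  rot[7] = trrrtr$srtrrrr
  rot[8] = rrrtr$srtrrrrt
  rot[9] = rrtr$srtrrrrtr
  rot[10] = rtr$srtrrrrtrr
  rot[11] = tr$srtrrrrtrrr
  rot[12] = r$srtrrrrtrrrt
  rot[13] = $srtrrrrtrrrtr
Sorted (with $ < everything):
  sorted[0] = $srtrrrrtrrrtr
  sorted[1] = r$srtrrrrtrrrt
  sorted[2] = rrrrtrrrtr$srt
  sorted[3] = rrrtr$srtrrrrt
  sorted[4] = rrrtrrrtr$srtr
  sorted[5] = rrtr$srtrrrrtr
  sorted[6] = rrtrrrtr$srtrr
  sorted[7] = rtr$srtrrrrtrr
  sorted[8] = rtrrrrtrrrtr$s
  sorted[9] = rtrrrtr$srtrrr
  sorted[10] = srtrrrrtrrrtr$
  sorted[11] = tr$srtrrrrtrrr
  sorted[12] = trrrrtrrrtr$sr
  sorted[13] = trrrtr$srtrrrr
sorted[8] = rtrrrrtrrrtr$s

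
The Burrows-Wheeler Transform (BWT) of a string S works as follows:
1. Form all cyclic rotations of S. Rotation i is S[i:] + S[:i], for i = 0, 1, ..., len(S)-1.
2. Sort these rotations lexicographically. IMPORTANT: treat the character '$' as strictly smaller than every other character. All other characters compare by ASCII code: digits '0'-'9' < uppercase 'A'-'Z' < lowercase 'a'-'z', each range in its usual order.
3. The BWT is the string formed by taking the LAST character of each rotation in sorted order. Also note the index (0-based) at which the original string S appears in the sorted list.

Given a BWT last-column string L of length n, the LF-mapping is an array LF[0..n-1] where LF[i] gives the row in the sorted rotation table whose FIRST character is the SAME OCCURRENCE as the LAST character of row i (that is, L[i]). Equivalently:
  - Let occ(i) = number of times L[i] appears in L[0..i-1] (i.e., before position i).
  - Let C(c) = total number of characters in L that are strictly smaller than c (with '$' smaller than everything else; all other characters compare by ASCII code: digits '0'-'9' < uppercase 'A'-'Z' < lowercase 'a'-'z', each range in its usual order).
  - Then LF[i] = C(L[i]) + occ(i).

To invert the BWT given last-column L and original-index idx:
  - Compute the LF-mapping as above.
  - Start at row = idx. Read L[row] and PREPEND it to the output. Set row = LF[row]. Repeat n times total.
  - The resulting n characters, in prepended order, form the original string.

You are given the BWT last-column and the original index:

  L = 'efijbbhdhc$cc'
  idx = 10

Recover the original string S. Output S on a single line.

LF mapping: 7 8 11 12 1 2 9 6 10 3 0 4 5
Walk LF starting at row 10, prepending L[row]:
  step 1: row=10, L[10]='$', prepend. Next row=LF[10]=0
  step 2: row=0, L[0]='e', prepend. Next row=LF[0]=7
  step 3: row=7, L[7]='d', prepend. Next row=LF[7]=6
  step 4: row=6, L[6]='h', prepend. Next row=LF[6]=9
  step 5: row=9, L[9]='c', prepend. Next row=LF[9]=3
  step 6: row=3, L[3]='j', prepend. Next row=LF[3]=12
  step 7: row=12, L[12]='c', prepend. Next row=LF[12]=5
  step 8: row=5, L[5]='b', prepend. Next row=LF[5]=2
  step 9: row=2, L[2]='i', prepend. Next row=LF[2]=11
  step 10: row=11, L[11]='c', prepend. Next row=LF[11]=4
  step 11: row=4, L[4]='b', prepend. Next row=LF[4]=1
  step 12: row=1, L[1]='f', prepend. Next row=LF[1]=8
  step 13: row=8, L[8]='h', prepend. Next row=LF[8]=10
Reversed output: hfbcibcjchde$

Answer: hfbcibcjchde$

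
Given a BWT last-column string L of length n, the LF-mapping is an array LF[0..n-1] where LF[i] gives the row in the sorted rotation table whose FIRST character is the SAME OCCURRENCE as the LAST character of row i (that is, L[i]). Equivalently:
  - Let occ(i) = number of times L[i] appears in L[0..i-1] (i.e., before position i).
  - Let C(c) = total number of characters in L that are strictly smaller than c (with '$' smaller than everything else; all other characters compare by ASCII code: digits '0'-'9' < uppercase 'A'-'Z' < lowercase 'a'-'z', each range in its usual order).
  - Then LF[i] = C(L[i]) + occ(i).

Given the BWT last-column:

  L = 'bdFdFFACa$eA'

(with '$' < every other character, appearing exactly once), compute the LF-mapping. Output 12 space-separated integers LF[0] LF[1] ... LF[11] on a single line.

Char counts: '$':1, 'A':2, 'C':1, 'F':3, 'a':1, 'b':1, 'd':2, 'e':1
C (first-col start): C('$')=0, C('A')=1, C('C')=3, C('F')=4, C('a')=7, C('b')=8, C('d')=9, C('e')=11
L[0]='b': occ=0, LF[0]=C('b')+0=8+0=8
L[1]='d': occ=0, LF[1]=C('d')+0=9+0=9
L[2]='F': occ=0, LF[2]=C('F')+0=4+0=4
L[3]='d': occ=1, LF[3]=C('d')+1=9+1=10
L[4]='F': occ=1, LF[4]=C('F')+1=4+1=5
L[5]='F': occ=2, LF[5]=C('F')+2=4+2=6
L[6]='A': occ=0, LF[6]=C('A')+0=1+0=1
L[7]='C': occ=0, LF[7]=C('C')+0=3+0=3
L[8]='a': occ=0, LF[8]=C('a')+0=7+0=7
L[9]='$': occ=0, LF[9]=C('$')+0=0+0=0
L[10]='e': occ=0, LF[10]=C('e')+0=11+0=11
L[11]='A': occ=1, LF[11]=C('A')+1=1+1=2

Answer: 8 9 4 10 5 6 1 3 7 0 11 2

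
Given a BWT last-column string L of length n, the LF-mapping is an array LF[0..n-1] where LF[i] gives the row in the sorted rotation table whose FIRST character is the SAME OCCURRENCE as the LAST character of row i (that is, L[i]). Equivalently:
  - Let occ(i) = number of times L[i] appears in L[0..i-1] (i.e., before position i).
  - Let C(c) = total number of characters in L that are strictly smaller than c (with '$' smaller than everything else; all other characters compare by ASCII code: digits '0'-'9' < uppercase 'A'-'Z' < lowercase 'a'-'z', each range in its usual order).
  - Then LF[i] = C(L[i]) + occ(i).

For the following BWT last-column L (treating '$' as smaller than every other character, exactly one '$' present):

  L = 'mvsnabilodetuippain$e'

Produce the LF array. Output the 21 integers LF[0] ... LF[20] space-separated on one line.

Answer: 11 20 17 12 1 3 7 10 14 4 5 18 19 8 15 16 2 9 13 0 6

Derivation:
Char counts: '$':1, 'a':2, 'b':1, 'd':1, 'e':2, 'i':3, 'l':1, 'm':1, 'n':2, 'o':1, 'p':2, 's':1, 't':1, 'u':1, 'v':1
C (first-col start): C('$')=0, C('a')=1, C('b')=3, C('d')=4, C('e')=5, C('i')=7, C('l')=10, C('m')=11, C('n')=12, C('o')=14, C('p')=15, C('s')=17, C('t')=18, C('u')=19, C('v')=20
L[0]='m': occ=0, LF[0]=C('m')+0=11+0=11
L[1]='v': occ=0, LF[1]=C('v')+0=20+0=20
L[2]='s': occ=0, LF[2]=C('s')+0=17+0=17
L[3]='n': occ=0, LF[3]=C('n')+0=12+0=12
L[4]='a': occ=0, LF[4]=C('a')+0=1+0=1
L[5]='b': occ=0, LF[5]=C('b')+0=3+0=3
L[6]='i': occ=0, LF[6]=C('i')+0=7+0=7
L[7]='l': occ=0, LF[7]=C('l')+0=10+0=10
L[8]='o': occ=0, LF[8]=C('o')+0=14+0=14
L[9]='d': occ=0, LF[9]=C('d')+0=4+0=4
L[10]='e': occ=0, LF[10]=C('e')+0=5+0=5
L[11]='t': occ=0, LF[11]=C('t')+0=18+0=18
L[12]='u': occ=0, LF[12]=C('u')+0=19+0=19
L[13]='i': occ=1, LF[13]=C('i')+1=7+1=8
L[14]='p': occ=0, LF[14]=C('p')+0=15+0=15
L[15]='p': occ=1, LF[15]=C('p')+1=15+1=16
L[16]='a': occ=1, LF[16]=C('a')+1=1+1=2
L[17]='i': occ=2, LF[17]=C('i')+2=7+2=9
L[18]='n': occ=1, LF[18]=C('n')+1=12+1=13
L[19]='$': occ=0, LF[19]=C('$')+0=0+0=0
L[20]='e': occ=1, LF[20]=C('e')+1=5+1=6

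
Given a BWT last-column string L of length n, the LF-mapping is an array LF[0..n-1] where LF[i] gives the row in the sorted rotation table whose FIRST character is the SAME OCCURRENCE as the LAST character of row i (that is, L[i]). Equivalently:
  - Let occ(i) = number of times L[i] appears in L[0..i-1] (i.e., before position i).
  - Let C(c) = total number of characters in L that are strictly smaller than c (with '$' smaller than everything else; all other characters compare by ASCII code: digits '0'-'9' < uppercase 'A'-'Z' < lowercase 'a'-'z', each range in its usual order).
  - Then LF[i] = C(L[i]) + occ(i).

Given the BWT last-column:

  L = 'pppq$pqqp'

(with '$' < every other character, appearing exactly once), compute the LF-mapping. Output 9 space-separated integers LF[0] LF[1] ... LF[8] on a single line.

Answer: 1 2 3 6 0 4 7 8 5

Derivation:
Char counts: '$':1, 'p':5, 'q':3
C (first-col start): C('$')=0, C('p')=1, C('q')=6
L[0]='p': occ=0, LF[0]=C('p')+0=1+0=1
L[1]='p': occ=1, LF[1]=C('p')+1=1+1=2
L[2]='p': occ=2, LF[2]=C('p')+2=1+2=3
L[3]='q': occ=0, LF[3]=C('q')+0=6+0=6
L[4]='$': occ=0, LF[4]=C('$')+0=0+0=0
L[5]='p': occ=3, LF[5]=C('p')+3=1+3=4
L[6]='q': occ=1, LF[6]=C('q')+1=6+1=7
L[7]='q': occ=2, LF[7]=C('q')+2=6+2=8
L[8]='p': occ=4, LF[8]=C('p')+4=1+4=5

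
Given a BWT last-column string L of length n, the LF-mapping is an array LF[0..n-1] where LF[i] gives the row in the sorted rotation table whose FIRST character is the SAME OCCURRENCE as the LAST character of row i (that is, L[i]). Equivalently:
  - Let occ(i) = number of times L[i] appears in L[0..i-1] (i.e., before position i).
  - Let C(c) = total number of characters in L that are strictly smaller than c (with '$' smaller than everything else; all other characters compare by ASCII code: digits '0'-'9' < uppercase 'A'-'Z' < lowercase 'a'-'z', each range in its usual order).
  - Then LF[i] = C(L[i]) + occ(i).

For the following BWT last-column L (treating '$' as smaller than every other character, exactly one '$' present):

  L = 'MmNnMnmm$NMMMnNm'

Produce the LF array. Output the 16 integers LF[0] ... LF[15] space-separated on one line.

Answer: 1 9 6 13 2 14 10 11 0 7 3 4 5 15 8 12

Derivation:
Char counts: '$':1, 'M':5, 'N':3, 'm':4, 'n':3
C (first-col start): C('$')=0, C('M')=1, C('N')=6, C('m')=9, C('n')=13
L[0]='M': occ=0, LF[0]=C('M')+0=1+0=1
L[1]='m': occ=0, LF[1]=C('m')+0=9+0=9
L[2]='N': occ=0, LF[2]=C('N')+0=6+0=6
L[3]='n': occ=0, LF[3]=C('n')+0=13+0=13
L[4]='M': occ=1, LF[4]=C('M')+1=1+1=2
L[5]='n': occ=1, LF[5]=C('n')+1=13+1=14
L[6]='m': occ=1, LF[6]=C('m')+1=9+1=10
L[7]='m': occ=2, LF[7]=C('m')+2=9+2=11
L[8]='$': occ=0, LF[8]=C('$')+0=0+0=0
L[9]='N': occ=1, LF[9]=C('N')+1=6+1=7
L[10]='M': occ=2, LF[10]=C('M')+2=1+2=3
L[11]='M': occ=3, LF[11]=C('M')+3=1+3=4
L[12]='M': occ=4, LF[12]=C('M')+4=1+4=5
L[13]='n': occ=2, LF[13]=C('n')+2=13+2=15
L[14]='N': occ=2, LF[14]=C('N')+2=6+2=8
L[15]='m': occ=3, LF[15]=C('m')+3=9+3=12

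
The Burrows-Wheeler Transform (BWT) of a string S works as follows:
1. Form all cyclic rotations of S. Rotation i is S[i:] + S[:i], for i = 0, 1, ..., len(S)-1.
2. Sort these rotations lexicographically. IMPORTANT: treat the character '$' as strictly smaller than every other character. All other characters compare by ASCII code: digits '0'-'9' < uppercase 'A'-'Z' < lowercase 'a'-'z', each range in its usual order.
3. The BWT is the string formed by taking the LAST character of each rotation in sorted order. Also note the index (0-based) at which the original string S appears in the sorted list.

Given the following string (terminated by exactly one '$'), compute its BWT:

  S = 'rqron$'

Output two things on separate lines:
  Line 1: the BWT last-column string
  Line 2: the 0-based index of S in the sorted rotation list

Answer: norrq$
5

Derivation:
All 6 rotations (rotation i = S[i:]+S[:i]):
  rot[0] = rqron$
  rot[1] = qron$r
  rot[2] = ron$rq
  rot[3] = on$rqr
  rot[4] = n$rqro
  rot[5] = $rqron
Sorted (with $ < everything):
  sorted[0] = $rqron  (last char: 'n')
  sorted[1] = n$rqro  (last char: 'o')
  sorted[2] = on$rqr  (last char: 'r')
  sorted[3] = qron$r  (last char: 'r')
  sorted[4] = ron$rq  (last char: 'q')
  sorted[5] = rqron$  (last char: '$')
Last column: norrq$
Original string S is at sorted index 5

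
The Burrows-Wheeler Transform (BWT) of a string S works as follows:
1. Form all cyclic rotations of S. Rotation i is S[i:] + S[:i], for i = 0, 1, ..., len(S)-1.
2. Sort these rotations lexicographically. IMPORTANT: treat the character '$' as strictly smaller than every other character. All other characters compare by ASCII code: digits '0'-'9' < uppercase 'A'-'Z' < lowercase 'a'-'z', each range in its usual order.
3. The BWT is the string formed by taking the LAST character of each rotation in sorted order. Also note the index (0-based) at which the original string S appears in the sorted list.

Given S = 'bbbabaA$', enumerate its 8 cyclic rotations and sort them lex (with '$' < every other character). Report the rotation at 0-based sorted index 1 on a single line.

Answer: A$bbbaba

Derivation:
All 8 rotations (rotation i = S[i:]+S[:i]):
  rot[0] = bbbabaA$
  rot[1] = bbabaA$b
  rot[2] = babaA$bb
  rot[3] = abaA$bbb
  rot[4] = baA$bbba
  rot[5] = aA$bbbab
  rot[6] = A$bbbaba
  rot[7] = $bbbabaA
Sorted (with $ < everything):
  sorted[0] = $bbbabaA
  sorted[1] = A$bbbaba
  sorted[2] = aA$bbbab
  sorted[3] = abaA$bbb
  sorted[4] = baA$bbba
  sorted[5] = babaA$bb
  sorted[6] = bbabaA$b
  sorted[7] = bbbabaA$
sorted[1] = A$bbbaba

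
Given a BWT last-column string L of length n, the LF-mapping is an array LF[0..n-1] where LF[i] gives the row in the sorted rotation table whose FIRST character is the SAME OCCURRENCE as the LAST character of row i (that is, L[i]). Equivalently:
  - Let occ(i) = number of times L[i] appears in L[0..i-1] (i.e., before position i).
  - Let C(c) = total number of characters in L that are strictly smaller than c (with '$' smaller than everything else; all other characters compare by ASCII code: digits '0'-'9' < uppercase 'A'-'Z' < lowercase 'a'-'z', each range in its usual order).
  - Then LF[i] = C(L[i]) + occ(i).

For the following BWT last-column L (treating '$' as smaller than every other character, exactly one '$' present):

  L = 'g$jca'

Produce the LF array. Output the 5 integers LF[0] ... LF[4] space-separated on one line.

Char counts: '$':1, 'a':1, 'c':1, 'g':1, 'j':1
C (first-col start): C('$')=0, C('a')=1, C('c')=2, C('g')=3, C('j')=4
L[0]='g': occ=0, LF[0]=C('g')+0=3+0=3
L[1]='$': occ=0, LF[1]=C('$')+0=0+0=0
L[2]='j': occ=0, LF[2]=C('j')+0=4+0=4
L[3]='c': occ=0, LF[3]=C('c')+0=2+0=2
L[4]='a': occ=0, LF[4]=C('a')+0=1+0=1

Answer: 3 0 4 2 1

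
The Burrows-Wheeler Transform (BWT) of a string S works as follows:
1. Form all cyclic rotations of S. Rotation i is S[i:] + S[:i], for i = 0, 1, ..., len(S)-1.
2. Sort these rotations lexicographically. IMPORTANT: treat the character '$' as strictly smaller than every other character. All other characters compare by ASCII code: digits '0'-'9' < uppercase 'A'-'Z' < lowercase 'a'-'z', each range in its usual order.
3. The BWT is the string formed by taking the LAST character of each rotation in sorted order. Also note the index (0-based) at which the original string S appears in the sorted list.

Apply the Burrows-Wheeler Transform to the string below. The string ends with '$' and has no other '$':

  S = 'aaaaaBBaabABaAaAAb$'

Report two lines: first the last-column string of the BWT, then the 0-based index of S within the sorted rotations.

Answer: babaAaABABaaaa$BaAa
14

Derivation:
All 19 rotations (rotation i = S[i:]+S[:i]):
  rot[0] = aaaaaBBaabABaAaAAb$
  rot[1] = aaaaBBaabABaAaAAb$a
  rot[2] = aaaBBaabABaAaAAb$aa
  rot[3] = aaBBaabABaAaAAb$aaa
  rot[4] = aBBaabABaAaAAb$aaaa
  rot[5] = BBaabABaAaAAb$aaaaa
  rot[6] = BaabABaAaAAb$aaaaaB
  rot[7] = aabABaAaAAb$aaaaaBB
  rot[8] = abABaAaAAb$aaaaaBBa
  rot[9] = bABaAaAAb$aaaaaBBaa
  rot[10] = ABaAaAAb$aaaaaBBaab
  rot[11] = BaAaAAb$aaaaaBBaabA
  rot[12] = aAaAAb$aaaaaBBaabAB
  rot[13] = AaAAb$aaaaaBBaabABa
  rot[14] = aAAb$aaaaaBBaabABaA
  rot[15] = AAb$aaaaaBBaabABaAa
  rot[16] = Ab$aaaaaBBaabABaAaA
  rot[17] = b$aaaaaBBaabABaAaAA
  rot[18] = $aaaaaBBaabABaAaAAb
Sorted (with $ < everything):
  sorted[0] = $aaaaaBBaabABaAaAAb  (last char: 'b')
  sorted[1] = AAb$aaaaaBBaabABaAa  (last char: 'a')
  sorted[2] = ABaAaAAb$aaaaaBBaab  (last char: 'b')
  sorted[3] = AaAAb$aaaaaBBaabABa  (last char: 'a')
  sorted[4] = Ab$aaaaaBBaabABaAaA  (last char: 'A')
  sorted[5] = BBaabABaAaAAb$aaaaa  (last char: 'a')
  sorted[6] = BaAaAAb$aaaaaBBaabA  (last char: 'A')
  sorted[7] = BaabABaAaAAb$aaaaaB  (last char: 'B')
  sorted[8] = aAAb$aaaaaBBaabABaA  (last char: 'A')
  sorted[9] = aAaAAb$aaaaaBBaabAB  (last char: 'B')
  sorted[10] = aBBaabABaAaAAb$aaaa  (last char: 'a')
  sorted[11] = aaBBaabABaAaAAb$aaa  (last char: 'a')
  sorted[12] = aaaBBaabABaAaAAb$aa  (last char: 'a')
  sorted[13] = aaaaBBaabABaAaAAb$a  (last char: 'a')
  sorted[14] = aaaaaBBaabABaAaAAb$  (last char: '$')
  sorted[15] = aabABaAaAAb$aaaaaBB  (last char: 'B')
  sorted[16] = abABaAaAAb$aaaaaBBa  (last char: 'a')
  sorted[17] = b$aaaaaBBaabABaAaAA  (last char: 'A')
  sorted[18] = bABaAaAAb$aaaaaBBaa  (last char: 'a')
Last column: babaAaABABaaaa$BaAa
Original string S is at sorted index 14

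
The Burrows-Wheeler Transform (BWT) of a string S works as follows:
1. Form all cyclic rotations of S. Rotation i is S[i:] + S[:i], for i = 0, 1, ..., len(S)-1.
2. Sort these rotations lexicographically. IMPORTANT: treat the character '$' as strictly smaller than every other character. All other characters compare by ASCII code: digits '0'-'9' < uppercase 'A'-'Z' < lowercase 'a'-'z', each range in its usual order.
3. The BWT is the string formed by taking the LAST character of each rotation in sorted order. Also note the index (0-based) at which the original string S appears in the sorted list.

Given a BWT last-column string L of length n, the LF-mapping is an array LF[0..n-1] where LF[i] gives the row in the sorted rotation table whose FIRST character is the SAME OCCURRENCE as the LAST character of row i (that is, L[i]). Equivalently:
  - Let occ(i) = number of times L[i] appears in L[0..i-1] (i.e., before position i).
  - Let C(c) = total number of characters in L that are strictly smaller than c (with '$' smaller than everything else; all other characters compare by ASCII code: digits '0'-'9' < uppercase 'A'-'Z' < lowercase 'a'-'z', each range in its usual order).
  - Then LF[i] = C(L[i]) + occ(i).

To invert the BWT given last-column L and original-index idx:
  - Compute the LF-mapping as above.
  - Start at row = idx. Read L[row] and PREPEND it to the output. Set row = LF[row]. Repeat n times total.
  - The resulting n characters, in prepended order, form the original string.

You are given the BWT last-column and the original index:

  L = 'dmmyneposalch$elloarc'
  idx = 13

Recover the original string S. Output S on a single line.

Answer: marshmalloencycloped$

Derivation:
LF mapping: 5 12 13 20 14 6 17 15 19 1 9 3 8 0 7 10 11 16 2 18 4
Walk LF starting at row 13, prepending L[row]:
  step 1: row=13, L[13]='$', prepend. Next row=LF[13]=0
  step 2: row=0, L[0]='d', prepend. Next row=LF[0]=5
  step 3: row=5, L[5]='e', prepend. Next row=LF[5]=6
  step 4: row=6, L[6]='p', prepend. Next row=LF[6]=17
  step 5: row=17, L[17]='o', prepend. Next row=LF[17]=16
  step 6: row=16, L[16]='l', prepend. Next row=LF[16]=11
  step 7: row=11, L[11]='c', prepend. Next row=LF[11]=3
  step 8: row=3, L[3]='y', prepend. Next row=LF[3]=20
  step 9: row=20, L[20]='c', prepend. Next row=LF[20]=4
  step 10: row=4, L[4]='n', prepend. Next row=LF[4]=14
  step 11: row=14, L[14]='e', prepend. Next row=LF[14]=7
  step 12: row=7, L[7]='o', prepend. Next row=LF[7]=15
  step 13: row=15, L[15]='l', prepend. Next row=LF[15]=10
  step 14: row=10, L[10]='l', prepend. Next row=LF[10]=9
  step 15: row=9, L[9]='a', prepend. Next row=LF[9]=1
  step 16: row=1, L[1]='m', prepend. Next row=LF[1]=12
  step 17: row=12, L[12]='h', prepend. Next row=LF[12]=8
  step 18: row=8, L[8]='s', prepend. Next row=LF[8]=19
  step 19: row=19, L[19]='r', prepend. Next row=LF[19]=18
  step 20: row=18, L[18]='a', prepend. Next row=LF[18]=2
  step 21: row=2, L[2]='m', prepend. Next row=LF[2]=13
Reversed output: marshmalloencycloped$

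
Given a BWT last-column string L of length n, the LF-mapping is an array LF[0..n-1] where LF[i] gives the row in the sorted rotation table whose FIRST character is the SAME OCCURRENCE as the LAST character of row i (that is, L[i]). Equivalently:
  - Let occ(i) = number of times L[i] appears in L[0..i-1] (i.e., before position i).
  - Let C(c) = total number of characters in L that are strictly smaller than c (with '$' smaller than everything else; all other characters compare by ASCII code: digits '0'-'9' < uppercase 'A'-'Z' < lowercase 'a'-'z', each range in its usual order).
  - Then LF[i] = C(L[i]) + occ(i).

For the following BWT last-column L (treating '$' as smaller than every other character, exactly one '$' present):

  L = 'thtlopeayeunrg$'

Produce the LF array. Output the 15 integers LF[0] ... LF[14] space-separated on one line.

Char counts: '$':1, 'a':1, 'e':2, 'g':1, 'h':1, 'l':1, 'n':1, 'o':1, 'p':1, 'r':1, 't':2, 'u':1, 'y':1
C (first-col start): C('$')=0, C('a')=1, C('e')=2, C('g')=4, C('h')=5, C('l')=6, C('n')=7, C('o')=8, C('p')=9, C('r')=10, C('t')=11, C('u')=13, C('y')=14
L[0]='t': occ=0, LF[0]=C('t')+0=11+0=11
L[1]='h': occ=0, LF[1]=C('h')+0=5+0=5
L[2]='t': occ=1, LF[2]=C('t')+1=11+1=12
L[3]='l': occ=0, LF[3]=C('l')+0=6+0=6
L[4]='o': occ=0, LF[4]=C('o')+0=8+0=8
L[5]='p': occ=0, LF[5]=C('p')+0=9+0=9
L[6]='e': occ=0, LF[6]=C('e')+0=2+0=2
L[7]='a': occ=0, LF[7]=C('a')+0=1+0=1
L[8]='y': occ=0, LF[8]=C('y')+0=14+0=14
L[9]='e': occ=1, LF[9]=C('e')+1=2+1=3
L[10]='u': occ=0, LF[10]=C('u')+0=13+0=13
L[11]='n': occ=0, LF[11]=C('n')+0=7+0=7
L[12]='r': occ=0, LF[12]=C('r')+0=10+0=10
L[13]='g': occ=0, LF[13]=C('g')+0=4+0=4
L[14]='$': occ=0, LF[14]=C('$')+0=0+0=0

Answer: 11 5 12 6 8 9 2 1 14 3 13 7 10 4 0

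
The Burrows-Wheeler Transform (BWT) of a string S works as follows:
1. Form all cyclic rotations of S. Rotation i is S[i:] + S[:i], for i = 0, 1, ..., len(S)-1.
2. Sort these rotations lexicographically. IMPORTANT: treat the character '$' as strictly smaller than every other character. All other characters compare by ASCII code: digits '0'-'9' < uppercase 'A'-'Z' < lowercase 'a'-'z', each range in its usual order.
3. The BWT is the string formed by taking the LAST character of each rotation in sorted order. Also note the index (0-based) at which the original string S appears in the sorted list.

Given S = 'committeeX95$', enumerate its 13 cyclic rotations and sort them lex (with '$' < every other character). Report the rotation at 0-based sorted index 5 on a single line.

Answer: eX95$committe

Derivation:
All 13 rotations (rotation i = S[i:]+S[:i]):
  rot[0] = committeeX95$
  rot[1] = ommitteeX95$c
  rot[2] = mmitteeX95$co
  rot[3] = mitteeX95$com
  rot[4] = itteeX95$comm
  rot[5] = tteeX95$commi
  rot[6] = teeX95$commit
  rot[7] = eeX95$committ
  rot[8] = eX95$committe
  rot[9] = X95$committee
  rot[10] = 95$committeeX
  rot[11] = 5$committeeX9
  rot[12] = $committeeX95
Sorted (with $ < everything):
  sorted[0] = $committeeX95
  sorted[1] = 5$committeeX9
  sorted[2] = 95$committeeX
  sorted[3] = X95$committee
  sorted[4] = committeeX95$
  sorted[5] = eX95$committe
  sorted[6] = eeX95$committ
  sorted[7] = itteeX95$comm
  sorted[8] = mitteeX95$com
  sorted[9] = mmitteeX95$co
  sorted[10] = ommitteeX95$c
  sorted[11] = teeX95$commit
  sorted[12] = tteeX95$commi
sorted[5] = eX95$committe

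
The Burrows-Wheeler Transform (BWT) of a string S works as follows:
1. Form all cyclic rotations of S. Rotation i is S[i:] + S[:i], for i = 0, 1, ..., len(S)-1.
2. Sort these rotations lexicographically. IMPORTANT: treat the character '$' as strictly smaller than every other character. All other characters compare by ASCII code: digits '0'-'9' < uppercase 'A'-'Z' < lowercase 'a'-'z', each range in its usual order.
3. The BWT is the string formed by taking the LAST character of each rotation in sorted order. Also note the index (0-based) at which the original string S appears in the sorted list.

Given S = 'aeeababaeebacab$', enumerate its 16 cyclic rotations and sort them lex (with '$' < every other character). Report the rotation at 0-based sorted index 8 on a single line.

Answer: babaeebacab$aeea

Derivation:
All 16 rotations (rotation i = S[i:]+S[:i]):
  rot[0] = aeeababaeebacab$
  rot[1] = eeababaeebacab$a
  rot[2] = eababaeebacab$ae
  rot[3] = ababaeebacab$aee
  rot[4] = babaeebacab$aeea
  rot[5] = abaeebacab$aeeab
  rot[6] = baeebacab$aeeaba
  rot[7] = aeebacab$aeeabab
  rot[8] = eebacab$aeeababa
  rot[9] = ebacab$aeeababae
  rot[10] = bacab$aeeababaee
  rot[11] = acab$aeeababaeeb
  rot[12] = cab$aeeababaeeba
  rot[13] = ab$aeeababaeebac
  rot[14] = b$aeeababaeebaca
  rot[15] = $aeeababaeebacab
Sorted (with $ < everything):
  sorted[0] = $aeeababaeebacab
  sorted[1] = ab$aeeababaeebac
  sorted[2] = ababaeebacab$aee
  sorted[3] = abaeebacab$aeeab
  sorted[4] = acab$aeeababaeeb
  sorted[5] = aeeababaeebacab$
  sorted[6] = aeebacab$aeeabab
  sorted[7] = b$aeeababaeebaca
  sorted[8] = babaeebacab$aeea
  sorted[9] = bacab$aeeababaee
  sorted[10] = baeebacab$aeeaba
  sorted[11] = cab$aeeababaeeba
  sorted[12] = eababaeebacab$ae
  sorted[13] = ebacab$aeeababae
  sorted[14] = eeababaeebacab$a
  sorted[15] = eebacab$aeeababa
sorted[8] = babaeebacab$aeea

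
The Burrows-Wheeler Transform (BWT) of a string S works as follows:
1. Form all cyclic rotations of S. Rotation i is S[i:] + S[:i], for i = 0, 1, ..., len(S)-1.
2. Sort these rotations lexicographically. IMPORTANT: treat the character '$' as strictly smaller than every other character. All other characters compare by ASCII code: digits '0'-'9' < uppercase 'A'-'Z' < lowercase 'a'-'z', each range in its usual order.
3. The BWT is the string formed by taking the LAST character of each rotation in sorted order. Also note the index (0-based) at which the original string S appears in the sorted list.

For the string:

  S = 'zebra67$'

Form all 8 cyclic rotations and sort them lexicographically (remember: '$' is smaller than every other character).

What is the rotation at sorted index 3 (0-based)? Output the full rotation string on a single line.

All 8 rotations (rotation i = S[i:]+S[:i]):
  rot[0] = zebra67$
  rot[1] = ebra67$z
  rot[2] = bra67$ze
  rot[3] = ra67$zeb
  rot[4] = a67$zebr
  rot[5] = 67$zebra
  rot[6] = 7$zebra6
  rot[7] = $zebra67
Sorted (with $ < everything):
  sorted[0] = $zebra67
  sorted[1] = 67$zebra
  sorted[2] = 7$zebra6
  sorted[3] = a67$zebr
  sorted[4] = bra67$ze
  sorted[5] = ebra67$z
  sorted[6] = ra67$zeb
  sorted[7] = zebra67$
sorted[3] = a67$zebr

Answer: a67$zebr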